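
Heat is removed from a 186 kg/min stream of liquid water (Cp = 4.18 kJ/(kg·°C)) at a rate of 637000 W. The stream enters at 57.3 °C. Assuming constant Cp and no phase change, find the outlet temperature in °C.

T_out = 8.14 °C

Q = 637000 W = 38220 kJ/min
ΔT = Q/(ṁ·Cp) = 38220/(186×4.18) = 49.159 K
T_out = 57.3 − 49.159 = 8.1412 °C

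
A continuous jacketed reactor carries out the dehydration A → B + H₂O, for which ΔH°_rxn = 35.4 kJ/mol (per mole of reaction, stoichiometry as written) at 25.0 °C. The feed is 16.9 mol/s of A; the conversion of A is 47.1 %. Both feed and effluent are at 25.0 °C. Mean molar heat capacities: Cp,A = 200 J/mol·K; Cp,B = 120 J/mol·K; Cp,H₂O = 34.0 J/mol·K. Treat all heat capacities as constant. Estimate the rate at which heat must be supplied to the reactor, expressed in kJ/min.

Extent of reaction ξ = 0.471 × 16.9 = 7.9599 mol/s
Reaction term: ξ·ΔH°_rxn = 7.9599 × 35.4 = 281.78 kJ/s
Q = ΔH = 281.78 kJ/s = 281.78 kW
Heat supplied = 16907 kJ/min

Q_in = 16900 kJ/min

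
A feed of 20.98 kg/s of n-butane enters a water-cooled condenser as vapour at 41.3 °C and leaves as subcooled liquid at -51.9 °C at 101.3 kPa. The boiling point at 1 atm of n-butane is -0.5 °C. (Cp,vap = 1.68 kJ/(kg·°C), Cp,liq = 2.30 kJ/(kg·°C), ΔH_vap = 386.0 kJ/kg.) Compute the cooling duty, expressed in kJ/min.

Q_c = 723000 kJ/min

vapour 41.3→-0.5 °C: -70.224 kJ/kg
condensation at -0.5 °C: -386 kJ/kg
liquid -0.5→-51.9 °C: -118.22 kJ/kg
Δh = -70.224 + -386 + -118.22 = -574.44 kJ/kg
Q = ṁ·Δh = 20.98 kg/s × -574.44 kJ/kg = -12052 kJ/s
|Q| = 12052 kW = 723110 kJ/min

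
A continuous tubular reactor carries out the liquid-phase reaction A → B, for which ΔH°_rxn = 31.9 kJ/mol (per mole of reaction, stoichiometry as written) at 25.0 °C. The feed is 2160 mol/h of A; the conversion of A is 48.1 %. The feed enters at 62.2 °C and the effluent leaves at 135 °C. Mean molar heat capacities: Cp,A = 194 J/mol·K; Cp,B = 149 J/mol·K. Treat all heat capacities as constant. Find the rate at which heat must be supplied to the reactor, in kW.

Q_in = 16.3 kW

Extent of reaction ξ = 0.481 × 2160 = 1039 mol/h
Reaction term: ξ·ΔH°_rxn = 1039 × 31.9 = 33143 kJ/h
Sensible, feed 62.2→25 °C: -15588 kJ/h
Outlet flows (mol/h): A 1121, B 1039
Sensible, products 25→135 °C: 40952 kJ/h
Q = ΔH = 58506 kJ/h = 16.252 kW
Heat supplied = 16.252 kW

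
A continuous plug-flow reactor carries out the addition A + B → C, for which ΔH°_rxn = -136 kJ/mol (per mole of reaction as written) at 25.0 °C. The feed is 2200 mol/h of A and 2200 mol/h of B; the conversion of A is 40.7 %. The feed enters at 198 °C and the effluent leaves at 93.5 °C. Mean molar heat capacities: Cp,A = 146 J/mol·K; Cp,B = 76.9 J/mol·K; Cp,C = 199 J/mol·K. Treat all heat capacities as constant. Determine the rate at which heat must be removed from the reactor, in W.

Q_out = 48500 W

Extent of reaction ξ = 0.407 × 2200 = 895.4 mol/h
Reaction term: ξ·ΔH°_rxn = 895.4 × -136 = -121770 kJ/h
Sensible, feed 198→25 °C: -84836 kJ/h
Outlet flows (mol/h): A 1304.6, B 1304.6, C 895.4
Sensible, products 25→93.5 °C: 32125 kJ/h
Q = ΔH = -174490 kJ/h = -48.468 kW
Heat removed = 48468 W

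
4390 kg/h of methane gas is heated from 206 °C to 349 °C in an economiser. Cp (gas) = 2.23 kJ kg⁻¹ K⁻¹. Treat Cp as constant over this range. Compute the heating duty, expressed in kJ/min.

Q = 23300 kJ/min

Q = ṁ·Cp·ΔT = 4390 × 2.23 × (349 − 206) = 1.3999e+06 kJ/h
Converting: 1.3999e+06 / 3600 s = 388.87 kW
Heating duty = 23332 kJ/min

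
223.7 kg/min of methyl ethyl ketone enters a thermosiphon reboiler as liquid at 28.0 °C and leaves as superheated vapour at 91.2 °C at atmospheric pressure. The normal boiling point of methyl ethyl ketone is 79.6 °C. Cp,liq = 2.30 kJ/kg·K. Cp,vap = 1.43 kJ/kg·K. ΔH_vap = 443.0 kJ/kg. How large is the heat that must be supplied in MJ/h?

liquid 28.0→79.6 °C: 118.68 kJ/kg
vaporisation at 79.6 °C: 443 kJ/kg
vapour 79.6→91.2 °C: 16.588 kJ/kg
Δh = 118.68 + 443 + 16.588 = 578.27 kJ/kg
Q = ṁ·Δh = 223.7 kg/min × 578.27 kJ/kg = 129360 kJ/min
|Q| = 2156 kW = 7761.5 MJ/h

Q = 7760 MJ/h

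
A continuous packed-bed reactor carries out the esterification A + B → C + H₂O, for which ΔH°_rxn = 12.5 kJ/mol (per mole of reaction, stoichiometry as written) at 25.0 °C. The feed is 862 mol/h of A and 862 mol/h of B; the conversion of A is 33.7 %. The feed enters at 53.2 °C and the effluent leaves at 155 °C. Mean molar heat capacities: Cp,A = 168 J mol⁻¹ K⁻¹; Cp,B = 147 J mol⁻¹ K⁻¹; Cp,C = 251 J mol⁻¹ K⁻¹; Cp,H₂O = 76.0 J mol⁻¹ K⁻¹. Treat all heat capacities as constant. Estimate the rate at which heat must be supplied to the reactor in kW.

Q_in = 8.81 kW

Extent of reaction ξ = 0.337 × 862 = 290.49 mol/h
Reaction term: ξ·ΔH°_rxn = 290.49 × 12.5 = 3631.2 kJ/h
Sensible, feed 53.2→25 °C: -7657.1 kJ/h
Outlet flows (mol/h): A 571.51, B 571.51, C 290.49, H₂O 290.49
Sensible, products 25→155 °C: 35752 kJ/h
Q = ΔH = 31726 kJ/h = 8.8128 kW
Heat supplied = 8.8128 kW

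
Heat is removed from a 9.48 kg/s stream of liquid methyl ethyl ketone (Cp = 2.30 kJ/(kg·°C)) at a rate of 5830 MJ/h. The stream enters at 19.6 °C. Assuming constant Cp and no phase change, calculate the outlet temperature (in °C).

T_out = -54.7 °C

Q = 5830 MJ/h = 1619.4 kJ/s
ΔT = Q/(ṁ·Cp) = 1619.4/(9.48×2.30) = 74.273 K
T_out = 19.6 − 74.273 = -54.673 °C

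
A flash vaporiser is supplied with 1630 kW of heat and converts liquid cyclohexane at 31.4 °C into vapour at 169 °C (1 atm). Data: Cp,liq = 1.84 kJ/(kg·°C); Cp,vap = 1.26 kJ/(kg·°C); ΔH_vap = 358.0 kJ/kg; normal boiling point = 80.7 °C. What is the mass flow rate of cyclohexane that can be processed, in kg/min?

Δh = 1.84×(80.7−31.4) + 358.0 + 1.26×(169−80.7) = 559.97 kJ/kg
Q = 1630 kW = 1630 kJ/s = 97800 kJ/min
ṁ = Q/Δh = 97800 / 559.97 = 174.65 kg/min

ṁ = 175 kg/min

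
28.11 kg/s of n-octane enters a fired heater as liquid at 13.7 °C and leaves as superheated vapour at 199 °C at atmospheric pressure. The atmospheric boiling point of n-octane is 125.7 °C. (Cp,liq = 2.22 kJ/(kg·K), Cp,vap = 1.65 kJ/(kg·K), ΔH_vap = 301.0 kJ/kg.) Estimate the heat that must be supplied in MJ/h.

Q = 67900 MJ/h

liquid 13.7→125.7 °C: 248.64 kJ/kg
vaporisation at 125.7 °C: 301 kJ/kg
vapour 125.7→199 °C: 120.94 kJ/kg
Δh = 248.64 + 301 + 120.94 = 670.59 kJ/kg
Q = ṁ·Δh = 28.11 kg/s × 670.59 kJ/kg = 18850 kJ/s
|Q| = 18850 kW = 67861 MJ/h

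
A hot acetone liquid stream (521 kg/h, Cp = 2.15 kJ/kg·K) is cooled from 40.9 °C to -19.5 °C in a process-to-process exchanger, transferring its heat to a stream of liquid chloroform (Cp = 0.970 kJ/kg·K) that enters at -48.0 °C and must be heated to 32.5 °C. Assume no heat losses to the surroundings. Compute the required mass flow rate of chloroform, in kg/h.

Heat released by hot stream: Q = 521 × 2.15 × (40.9 − -19.5) = 67657 kJ/h
Energy balance on cold side (adiabatic exchanger): Q = ṁ_c·Cp_c·(T_c,out − T_c,in)
ṁ_c = 67657 / [0.970 × (32.5 − -48.0)] = 866.45 kg/h

ṁ_c = 866 kg/h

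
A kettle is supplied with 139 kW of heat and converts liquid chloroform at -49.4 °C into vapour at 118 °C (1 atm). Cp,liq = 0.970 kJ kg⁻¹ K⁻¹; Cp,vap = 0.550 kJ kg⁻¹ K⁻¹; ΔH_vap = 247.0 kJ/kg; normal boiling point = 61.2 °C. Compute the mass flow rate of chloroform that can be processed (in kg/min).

Δh = 0.970×(61.2−-49.4) + 247.0 + 0.550×(118−61.2) = 385.52 kJ/kg
Q = 139 kW = 139 kJ/s = 8340 kJ/min
ṁ = Q/Δh = 8340 / 385.52 = 21.633 kg/min

ṁ = 21.6 kg/min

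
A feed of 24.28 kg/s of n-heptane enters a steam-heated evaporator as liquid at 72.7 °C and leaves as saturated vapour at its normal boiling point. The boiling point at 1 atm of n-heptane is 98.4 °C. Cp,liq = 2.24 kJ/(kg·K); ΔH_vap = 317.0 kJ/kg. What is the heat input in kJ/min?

liquid 72.7→98.4 °C: 57.568 kJ/kg
vaporisation at 98.4 °C: 317 kJ/kg
Δh = 57.568 + 317 = 374.57 kJ/kg
Q = ṁ·Δh = 24.28 kg/s × 374.57 kJ/kg = 9094.5 kJ/s
|Q| = 9094.5 kW = 545670 kJ/min

Q = 546000 kJ/min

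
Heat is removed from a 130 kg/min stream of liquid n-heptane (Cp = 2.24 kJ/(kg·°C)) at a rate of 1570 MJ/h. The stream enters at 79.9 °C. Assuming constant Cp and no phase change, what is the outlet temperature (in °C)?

Q = 1570 MJ/h = 26167 kJ/min
ΔT = Q/(ṁ·Cp) = 26167/(130×2.24) = 89.858 K
T_out = 79.9 − 89.858 = -9.9581 °C

T_out = -9.96 °C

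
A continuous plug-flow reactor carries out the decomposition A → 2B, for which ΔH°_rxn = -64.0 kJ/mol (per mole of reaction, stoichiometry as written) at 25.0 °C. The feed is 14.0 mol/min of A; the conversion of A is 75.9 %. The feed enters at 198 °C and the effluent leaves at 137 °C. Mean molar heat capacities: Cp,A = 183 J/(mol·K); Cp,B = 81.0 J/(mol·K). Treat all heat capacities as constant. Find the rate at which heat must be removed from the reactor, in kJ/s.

Q_out = 14.4 kJ/s

Extent of reaction ξ = 0.759 × 14.0 = 10.626 mol/min
Reaction term: ξ·ΔH°_rxn = 10.626 × -64.0 = -680.06 kJ/min
Sensible, feed 198→25 °C: -443.23 kJ/min
Outlet flows (mol/min): A 3.374, B 21.252
Sensible, products 25→137 °C: 261.95 kJ/min
Q = ΔH = -861.34 kJ/min = -14.356 kW
Heat removed = 14.356 kJ/s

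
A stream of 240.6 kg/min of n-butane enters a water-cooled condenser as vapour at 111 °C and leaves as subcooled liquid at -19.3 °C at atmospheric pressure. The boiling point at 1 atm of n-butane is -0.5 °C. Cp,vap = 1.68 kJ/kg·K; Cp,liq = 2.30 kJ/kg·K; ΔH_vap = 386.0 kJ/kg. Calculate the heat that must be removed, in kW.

vapour 111→-0.5 °C: -187.32 kJ/kg
condensation at -0.5 °C: -386 kJ/kg
liquid -0.5→-19.3 °C: -43.24 kJ/kg
Δh = -187.32 + -386 + -43.24 = -616.56 kJ/kg
Q = ṁ·Δh = 240.6 kg/min × -616.56 kJ/kg = -148340 kJ/min
|Q| = 2472.4 kW

Q_c = 2470 kW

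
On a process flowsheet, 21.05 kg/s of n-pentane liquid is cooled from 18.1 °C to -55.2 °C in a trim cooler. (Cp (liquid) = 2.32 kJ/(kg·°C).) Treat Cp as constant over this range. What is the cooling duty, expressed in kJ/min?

Q_c = 215000 kJ/min

Q = ṁ·Cp·ΔT = 21.05 × 2.32 × (-55.2 − 18.1) = -3579.7 kJ/s
Cooling duty = 214780 kJ/min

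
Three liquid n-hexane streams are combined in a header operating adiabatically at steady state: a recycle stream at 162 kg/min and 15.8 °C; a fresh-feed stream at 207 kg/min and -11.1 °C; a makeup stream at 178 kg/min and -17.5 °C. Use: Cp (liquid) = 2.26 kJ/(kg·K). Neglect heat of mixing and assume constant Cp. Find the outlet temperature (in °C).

Adiabatic, steady state ⇒ Σ ṁᵢCp,ᵢ(T_out − Tᵢ) = 0
T_out = Σ ṁᵢCp,ᵢTᵢ / Σ ṁᵢCp,ᵢ
      = -6448 / 1236.2 = -5.2159 °C

T_out = -5.22 °C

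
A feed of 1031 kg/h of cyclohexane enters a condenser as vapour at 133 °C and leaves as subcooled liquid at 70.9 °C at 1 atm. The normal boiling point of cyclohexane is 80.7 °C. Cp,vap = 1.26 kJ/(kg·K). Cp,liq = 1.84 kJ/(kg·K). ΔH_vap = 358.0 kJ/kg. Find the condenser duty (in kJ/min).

Q_c = 7590 kJ/min

vapour 133→80.7 °C: -65.898 kJ/kg
condensation at 80.7 °C: -358 kJ/kg
liquid 80.7→70.9 °C: -18.032 kJ/kg
Δh = -65.898 + -358 + -18.032 = -441.93 kJ/kg
Q = ṁ·Δh = 1031 kg/h × -441.93 kJ/kg = -455630 kJ/h
|Q| = 126.56 kW = 7593.8 kJ/min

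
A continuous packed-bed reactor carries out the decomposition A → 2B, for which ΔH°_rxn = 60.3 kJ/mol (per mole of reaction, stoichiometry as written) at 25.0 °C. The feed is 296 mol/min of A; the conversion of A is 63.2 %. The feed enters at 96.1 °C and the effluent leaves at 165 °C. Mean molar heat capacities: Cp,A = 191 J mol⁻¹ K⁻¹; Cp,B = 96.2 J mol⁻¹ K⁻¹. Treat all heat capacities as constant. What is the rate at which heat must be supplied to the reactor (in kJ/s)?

Q_in = 254 kJ/s

Extent of reaction ξ = 0.632 × 296 = 187.07 mol/min
Reaction term: ξ·ΔH°_rxn = 187.07 × 60.3 = 11280 kJ/min
Sensible, feed 96.1→25 °C: -4019.7 kJ/min
Outlet flows (mol/min): A 108.93, B 374.14
Sensible, products 25→165 °C: 7951.7 kJ/min
Q = ΔH = 15212 kJ/min = 253.54 kW
Heat supplied = 253.54 kJ/s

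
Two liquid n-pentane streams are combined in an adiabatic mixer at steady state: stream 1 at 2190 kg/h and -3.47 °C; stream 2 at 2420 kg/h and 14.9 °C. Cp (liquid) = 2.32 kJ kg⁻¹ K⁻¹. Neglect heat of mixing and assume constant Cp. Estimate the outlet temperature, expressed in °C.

T_out = 6.17 °C

Adiabatic, steady state ⇒ Σ ṁᵢCp,ᵢ(T_out − Tᵢ) = 0
Σ ṁᵢCp,ᵢTᵢ = 2190×2.32×-3.47 + 2420×2.32×14.9 = 66024
Σ ṁᵢCp,ᵢ = 2190×2.32 + 2420×2.32 = 10695
T_out = 66024 / 10695 = 6.1733 °C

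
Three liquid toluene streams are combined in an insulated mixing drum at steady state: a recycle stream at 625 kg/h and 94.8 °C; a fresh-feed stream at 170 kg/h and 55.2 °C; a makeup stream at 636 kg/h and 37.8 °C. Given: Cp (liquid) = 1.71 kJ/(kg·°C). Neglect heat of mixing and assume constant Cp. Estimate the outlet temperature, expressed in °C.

T_out = 64.8 °C

No heat crosses the boundary, so H_out = H_in.
T_out = Σ ṁᵢCp,ᵢTᵢ / Σ ṁᵢCp,ᵢ
      = 158470 / 2447 = 64.762 °C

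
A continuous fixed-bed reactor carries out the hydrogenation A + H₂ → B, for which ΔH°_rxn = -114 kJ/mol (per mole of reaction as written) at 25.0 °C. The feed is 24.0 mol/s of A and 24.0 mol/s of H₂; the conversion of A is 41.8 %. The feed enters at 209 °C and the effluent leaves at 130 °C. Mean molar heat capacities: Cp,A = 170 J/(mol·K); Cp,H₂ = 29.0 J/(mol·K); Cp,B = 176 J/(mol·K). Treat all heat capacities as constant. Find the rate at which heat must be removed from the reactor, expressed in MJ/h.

Q_out = 5560 MJ/h

Extent of reaction ξ = 0.418 × 24.0 = 10.032 mol/s
Reaction term: ξ·ΔH°_rxn = 10.032 × -114 = -1143.6 kJ/s
Sensible, feed 209→25 °C: -878.78 kJ/s
Outlet flows (mol/s): A 13.968, H₂ 13.968, B 10.032
Sensible, products 25→130 °C: 477.25 kJ/s
Q = ΔH = -1545.2 kJ/s = -1545.2 kW
Heat removed = 5562.6 MJ/h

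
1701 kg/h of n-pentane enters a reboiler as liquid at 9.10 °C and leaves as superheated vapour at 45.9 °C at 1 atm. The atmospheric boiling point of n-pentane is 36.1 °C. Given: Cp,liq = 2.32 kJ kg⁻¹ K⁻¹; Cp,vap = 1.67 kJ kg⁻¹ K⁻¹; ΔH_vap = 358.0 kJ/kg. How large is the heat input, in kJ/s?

liquid 9.10→36.1 °C: 62.64 kJ/kg
vaporisation at 36.1 °C: 358 kJ/kg
vapour 36.1→45.9 °C: 16.366 kJ/kg
Δh = 62.64 + 358 + 16.366 = 437.01 kJ/kg
Q = ṁ·Δh = 1701 kg/h × 437.01 kJ/kg = 743350 kJ/h
|Q| = 206.49 kW

Q = 206 kJ/s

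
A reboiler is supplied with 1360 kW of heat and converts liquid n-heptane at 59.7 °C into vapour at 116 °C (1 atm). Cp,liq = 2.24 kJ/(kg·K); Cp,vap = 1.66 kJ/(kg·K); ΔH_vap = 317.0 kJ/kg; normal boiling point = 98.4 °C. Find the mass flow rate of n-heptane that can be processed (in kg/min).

Δh = 2.24×(98.4−59.7) + 317.0 + 1.66×(116−98.4) = 432.9 kJ/kg
Q = 1360 kW = 1360 kJ/s = 81600 kJ/min
ṁ = Q/Δh = 81600 / 432.9 = 188.49 kg/min

ṁ = 188 kg/min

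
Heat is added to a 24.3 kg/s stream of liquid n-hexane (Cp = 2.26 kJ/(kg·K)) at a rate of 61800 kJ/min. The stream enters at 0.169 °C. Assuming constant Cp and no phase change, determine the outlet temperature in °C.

T_out = 18.9 °C

Q = 61800 kJ/min = 1030 kJ/s
ΔT = Q/(ṁ·Cp) = 1030/(24.3×2.26) = 18.755 K
T_out = 0.169 + 18.755 = 18.924 °C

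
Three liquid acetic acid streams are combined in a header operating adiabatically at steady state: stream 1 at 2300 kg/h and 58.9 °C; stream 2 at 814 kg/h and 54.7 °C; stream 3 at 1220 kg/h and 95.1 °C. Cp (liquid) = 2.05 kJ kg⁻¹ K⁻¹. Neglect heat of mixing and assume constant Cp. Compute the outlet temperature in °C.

T_out = 68.3 °C

No heat crosses the boundary, so H_out = H_in.
Σ ṁᵢCp,ᵢTᵢ = 2300×2.05×58.9 + 814×2.05×54.7 + 1220×2.05×95.1 = 606840
Σ ṁᵢCp,ᵢ = 2300×2.05 + 814×2.05 + 1220×2.05 = 8884.7
T_out = 606840 / 8884.7 = 68.301 °C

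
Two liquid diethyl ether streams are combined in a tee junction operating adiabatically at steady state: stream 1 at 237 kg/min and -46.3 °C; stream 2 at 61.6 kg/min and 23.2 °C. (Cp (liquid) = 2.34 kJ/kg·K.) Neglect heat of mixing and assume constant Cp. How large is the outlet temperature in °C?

T_out = -32.0 °C

Adiabatic, steady state ⇒ Σ ṁᵢCp,ᵢ(T_out − Tᵢ) = 0
T_out = Σ ṁᵢCp,ᵢTᵢ / Σ ṁᵢCp,ᵢ
      = -22333 / 698.72 = -31.962 °C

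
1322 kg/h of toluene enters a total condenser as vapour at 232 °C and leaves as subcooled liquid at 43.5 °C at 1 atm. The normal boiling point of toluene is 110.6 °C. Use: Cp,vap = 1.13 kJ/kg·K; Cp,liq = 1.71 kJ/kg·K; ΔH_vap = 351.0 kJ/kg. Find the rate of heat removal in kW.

Q_c = 221 kW

vapour 232→110.6 °C: -137.18 kJ/kg
condensation at 110.6 °C: -351 kJ/kg
liquid 110.6→43.5 °C: -114.74 kJ/kg
Δh = -137.18 + -351 + -114.74 = -602.92 kJ/kg
Q = ṁ·Δh = 1322 kg/h × -602.92 kJ/kg = -797060 kJ/h
|Q| = 221.41 kW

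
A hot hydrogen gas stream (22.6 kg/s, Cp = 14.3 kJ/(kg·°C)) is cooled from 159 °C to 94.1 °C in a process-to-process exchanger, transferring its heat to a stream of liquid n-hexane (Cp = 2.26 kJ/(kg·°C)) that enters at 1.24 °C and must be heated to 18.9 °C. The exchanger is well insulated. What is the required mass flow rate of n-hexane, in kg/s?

ṁ_c = 526 kg/s

Heat released by hot stream: Q = 22.6 × 14.3 × (159 − 94.1) = 20974 kJ/s
Energy balance on cold side (adiabatic exchanger): Q = ṁ_c·Cp_c·(T_c,out − T_c,in)
ṁ_c = 20974 / [2.26 × (18.9 − 1.24)] = 525.52 kg/s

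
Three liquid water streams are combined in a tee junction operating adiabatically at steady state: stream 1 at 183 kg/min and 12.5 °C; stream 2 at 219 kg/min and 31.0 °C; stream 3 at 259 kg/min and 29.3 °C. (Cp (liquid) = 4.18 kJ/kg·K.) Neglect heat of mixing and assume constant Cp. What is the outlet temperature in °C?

No heat crosses the boundary, so H_out = H_in.
T_out = Σ ṁᵢCp,ᵢTᵢ / Σ ṁᵢCp,ᵢ
      = 69661 / 2763 = 25.212 °C

T_out = 25.2 °C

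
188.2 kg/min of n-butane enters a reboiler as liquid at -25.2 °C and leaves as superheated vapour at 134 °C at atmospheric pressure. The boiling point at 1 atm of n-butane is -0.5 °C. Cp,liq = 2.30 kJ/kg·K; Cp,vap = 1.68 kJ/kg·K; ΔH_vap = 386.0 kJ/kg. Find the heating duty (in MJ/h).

liquid -25.2→-0.5 °C: 56.81 kJ/kg
vaporisation at -0.5 °C: 386 kJ/kg
vapour -0.5→134 °C: 225.96 kJ/kg
Δh = 56.81 + 386 + 225.96 = 668.77 kJ/kg
Q = ṁ·Δh = 188.2 kg/min × 668.77 kJ/kg = 125860 kJ/min
|Q| = 2097.7 kW = 7551.8 MJ/h

Q = 7550 MJ/h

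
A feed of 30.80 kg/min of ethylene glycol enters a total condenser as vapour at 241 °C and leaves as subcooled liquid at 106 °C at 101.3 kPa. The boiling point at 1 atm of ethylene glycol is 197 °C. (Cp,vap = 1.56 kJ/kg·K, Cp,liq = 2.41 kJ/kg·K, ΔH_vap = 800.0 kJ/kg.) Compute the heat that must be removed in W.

vapour 241→197 °C: -68.64 kJ/kg
condensation at 197 °C: -800 kJ/kg
liquid 197→106 °C: -219.31 kJ/kg
Δh = -68.64 + -800 + -219.31 = -1088 kJ/kg
Q = ṁ·Δh = 30.80 kg/min × -1088 kJ/kg = -33509 kJ/min
|Q| = 558.48 kW = 558480 W

Q_c = 558000 W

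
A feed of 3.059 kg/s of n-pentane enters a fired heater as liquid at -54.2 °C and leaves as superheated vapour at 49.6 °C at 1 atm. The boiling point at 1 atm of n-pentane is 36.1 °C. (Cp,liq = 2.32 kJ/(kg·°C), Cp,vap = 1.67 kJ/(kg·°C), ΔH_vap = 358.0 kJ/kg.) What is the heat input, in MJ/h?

Q = 6500 MJ/h

liquid -54.2→36.1 °C: 209.5 kJ/kg
vaporisation at 36.1 °C: 358 kJ/kg
vapour 36.1→49.6 °C: 22.545 kJ/kg
Δh = 209.5 + 358 + 22.545 = 590.04 kJ/kg
Q = ṁ·Δh = 3.059 kg/s × 590.04 kJ/kg = 1804.9 kJ/s
|Q| = 1804.9 kW = 6497.8 MJ/h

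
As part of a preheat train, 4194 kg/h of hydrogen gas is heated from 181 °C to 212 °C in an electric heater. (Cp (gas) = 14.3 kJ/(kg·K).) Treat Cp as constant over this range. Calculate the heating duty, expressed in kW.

Q = 516 kW

Q = ṁ·Cp·ΔT = 4194 × 14.3 × (212 − 181) = 1.8592e+06 kJ/h
Converting: 1.8592e+06 / 3600 s = 516.44 kW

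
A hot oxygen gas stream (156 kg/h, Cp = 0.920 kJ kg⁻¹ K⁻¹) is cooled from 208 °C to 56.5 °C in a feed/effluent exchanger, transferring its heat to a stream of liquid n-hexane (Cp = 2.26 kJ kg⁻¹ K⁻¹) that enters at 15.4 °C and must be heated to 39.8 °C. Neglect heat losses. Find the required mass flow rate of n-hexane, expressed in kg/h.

ṁ_c = 394 kg/h

Heat released by hot stream: Q = 156 × 0.920 × (208 − 56.5) = 21743 kJ/h
Energy balance on cold side (adiabatic exchanger): Q = ṁ_c·Cp_c·(T_c,out − T_c,in)
ṁ_c = 21743 / [2.26 × (39.8 − 15.4)] = 394.3 kg/h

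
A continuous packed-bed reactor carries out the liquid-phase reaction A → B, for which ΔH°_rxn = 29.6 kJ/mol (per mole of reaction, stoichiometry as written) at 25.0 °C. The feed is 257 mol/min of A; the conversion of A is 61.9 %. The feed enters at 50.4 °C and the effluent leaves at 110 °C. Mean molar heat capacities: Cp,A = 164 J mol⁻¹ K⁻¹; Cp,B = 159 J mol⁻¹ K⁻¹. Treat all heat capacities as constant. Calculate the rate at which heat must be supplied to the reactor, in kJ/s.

Extent of reaction ξ = 0.619 × 257 = 159.08 mol/min
Reaction term: ξ·ΔH°_rxn = 159.08 × 29.6 = 4708.9 kJ/min
Sensible, feed 50.4→25 °C: -1070.6 kJ/min
Outlet flows (mol/min): A 97.917, B 159.08
Sensible, products 25→110 °C: 3515 kJ/min
Q = ΔH = 7153.3 kJ/min = 119.22 kW
Heat supplied = 119.22 kJ/s

Q_in = 119 kJ/s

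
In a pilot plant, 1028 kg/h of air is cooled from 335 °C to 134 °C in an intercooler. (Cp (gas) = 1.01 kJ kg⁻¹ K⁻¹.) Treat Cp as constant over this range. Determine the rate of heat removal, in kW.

Q_c = 58.0 kW

Q = ṁ·Cp·ΔT = 1028 × 1.01 × (134 − 335) = -208690 kJ/h
Converting: 208690 / 3600 s = 57.971 kW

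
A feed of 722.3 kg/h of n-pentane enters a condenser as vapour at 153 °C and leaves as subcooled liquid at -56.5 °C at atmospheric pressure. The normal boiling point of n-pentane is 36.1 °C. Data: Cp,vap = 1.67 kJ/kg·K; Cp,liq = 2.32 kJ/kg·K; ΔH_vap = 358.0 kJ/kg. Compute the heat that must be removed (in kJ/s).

vapour 153→36.1 °C: -195.22 kJ/kg
condensation at 36.1 °C: -358 kJ/kg
liquid 36.1→-56.5 °C: -214.83 kJ/kg
Δh = -195.22 + -358 + -214.83 = -768.05 kJ/kg
Q = ṁ·Δh = 722.3 kg/h × -768.05 kJ/kg = -554770 kJ/h
|Q| = 154.1 kW

Q_c = 154 kJ/s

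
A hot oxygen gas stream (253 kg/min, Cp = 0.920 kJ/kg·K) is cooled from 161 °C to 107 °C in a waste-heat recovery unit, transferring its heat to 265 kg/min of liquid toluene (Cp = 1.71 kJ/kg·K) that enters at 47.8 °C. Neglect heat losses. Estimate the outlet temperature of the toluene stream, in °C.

Heat released by hot stream: Q = 253 × 0.920 × (161 − 107) = 12569 kJ/min
Energy balance on cold side (adiabatic exchanger): Q = ṁ_c·Cp_c·(T_c,out − T_c,in)
T_c,out = 47.8 + 12569/(265 × 1.71) = 75.537 °C

T_c,out = 75.5 °C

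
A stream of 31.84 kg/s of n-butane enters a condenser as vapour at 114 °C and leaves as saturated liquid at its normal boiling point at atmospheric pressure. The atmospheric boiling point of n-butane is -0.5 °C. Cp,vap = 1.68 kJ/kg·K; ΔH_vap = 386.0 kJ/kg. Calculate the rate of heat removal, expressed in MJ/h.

Q_c = 66300 MJ/h

vapour 114→-0.5 °C: -192.36 kJ/kg
condensation at -0.5 °C: -386 kJ/kg
Δh = -192.36 + -386 = -578.36 kJ/kg
Q = ṁ·Δh = 31.84 kg/s × -578.36 kJ/kg = -18415 kJ/s
|Q| = 18415 kW = 66294 MJ/h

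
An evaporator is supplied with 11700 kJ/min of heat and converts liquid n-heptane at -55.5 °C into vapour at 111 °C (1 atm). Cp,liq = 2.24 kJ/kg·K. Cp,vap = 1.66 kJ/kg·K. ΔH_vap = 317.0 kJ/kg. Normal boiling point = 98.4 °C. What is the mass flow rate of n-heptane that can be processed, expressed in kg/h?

Δh = 2.24×(98.4−-55.5) + 317.0 + 1.66×(111−98.4) = 682.65 kJ/kg
Q = 11700 kJ/min = 195 kJ/s = 702000 kJ/h
ṁ = Q/Δh = 702000 / 682.65 = 1028.3 kg/h

ṁ = 1030 kg/h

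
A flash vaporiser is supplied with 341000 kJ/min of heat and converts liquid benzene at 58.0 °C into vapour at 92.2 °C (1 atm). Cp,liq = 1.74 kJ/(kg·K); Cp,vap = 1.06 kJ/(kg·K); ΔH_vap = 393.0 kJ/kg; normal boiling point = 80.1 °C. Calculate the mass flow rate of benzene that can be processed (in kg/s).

ṁ = 12.8 kg/s

Δh = 1.74×(80.1−58.0) + 393.0 + 1.06×(92.2−80.1) = 444.28 kJ/kg
Q = 341000 kJ/min = 5683.3 kJ/s = 5683.3 kJ/s
ṁ = Q/Δh = 5683.3 / 444.28 = 12.792 kg/s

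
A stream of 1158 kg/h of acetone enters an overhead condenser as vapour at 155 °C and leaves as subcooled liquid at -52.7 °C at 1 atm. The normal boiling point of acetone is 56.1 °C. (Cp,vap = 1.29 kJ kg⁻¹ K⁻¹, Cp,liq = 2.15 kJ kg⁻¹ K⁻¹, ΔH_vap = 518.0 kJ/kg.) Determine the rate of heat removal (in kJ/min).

Q_c = 17000 kJ/min

vapour 155→56.1 °C: -127.58 kJ/kg
condensation at 56.1 °C: -518 kJ/kg
liquid 56.1→-52.7 °C: -233.92 kJ/kg
Δh = -127.58 + -518 + -233.92 = -879.5 kJ/kg
Q = ṁ·Δh = 1158 kg/h × -879.5 kJ/kg = -1.0185e+06 kJ/h
|Q| = 282.91 kW = 16974 kJ/min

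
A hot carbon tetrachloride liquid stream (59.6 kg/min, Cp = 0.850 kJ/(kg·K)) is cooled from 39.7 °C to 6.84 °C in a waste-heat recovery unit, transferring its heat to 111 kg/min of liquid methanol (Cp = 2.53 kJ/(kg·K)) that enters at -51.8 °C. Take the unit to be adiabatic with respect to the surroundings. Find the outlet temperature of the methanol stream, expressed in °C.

T_c,out = -45.9 °C

Heat released by hot stream: Q = 59.6 × 0.850 × (39.7 − 6.84) = 1664.7 kJ/min
Energy balance on cold side (adiabatic exchanger): Q = ṁ_c·Cp_c·(T_c,out − T_c,in)
T_c,out = -51.8 + 1664.7/(111 × 2.53) = -45.872 °C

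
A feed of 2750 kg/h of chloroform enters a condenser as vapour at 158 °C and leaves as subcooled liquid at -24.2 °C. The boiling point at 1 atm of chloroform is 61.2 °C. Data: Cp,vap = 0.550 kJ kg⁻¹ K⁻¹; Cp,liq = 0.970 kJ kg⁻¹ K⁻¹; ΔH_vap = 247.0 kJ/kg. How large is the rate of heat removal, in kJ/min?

vapour 158→61.2 °C: -53.24 kJ/kg
condensation at 61.2 °C: -247 kJ/kg
liquid 61.2→-24.2 °C: -82.838 kJ/kg
Δh = -53.24 + -247 + -82.838 = -383.08 kJ/kg
Q = ṁ·Δh = 2750 kg/h × -383.08 kJ/kg = -1.0535e+06 kJ/h
|Q| = 292.63 kW = 17558 kJ/min

Q_c = 17600 kJ/min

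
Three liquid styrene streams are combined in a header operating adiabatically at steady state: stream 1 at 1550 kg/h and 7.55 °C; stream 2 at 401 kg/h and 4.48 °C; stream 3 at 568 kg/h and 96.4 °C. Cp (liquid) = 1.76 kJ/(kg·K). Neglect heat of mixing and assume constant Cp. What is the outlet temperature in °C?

T_out = 27.1 °C

No heat crosses the boundary, so H_out = H_in.
T_out = Σ ṁᵢCp,ᵢTᵢ / Σ ṁᵢCp,ᵢ
      = 120130 / 4433.4 = 27.096 °C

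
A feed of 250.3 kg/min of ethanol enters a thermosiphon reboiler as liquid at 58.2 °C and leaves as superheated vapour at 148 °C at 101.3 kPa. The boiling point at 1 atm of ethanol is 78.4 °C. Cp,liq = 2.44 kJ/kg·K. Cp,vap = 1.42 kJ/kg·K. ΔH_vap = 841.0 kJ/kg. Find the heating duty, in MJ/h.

liquid 58.2→78.4 °C: 49.288 kJ/kg
vaporisation at 78.4 °C: 841 kJ/kg
vapour 78.4→148 °C: 98.832 kJ/kg
Δh = 49.288 + 841 + 98.832 = 989.12 kJ/kg
Q = ṁ·Δh = 250.3 kg/min × 989.12 kJ/kg = 247580 kJ/min
|Q| = 4126.3 kW = 14855 MJ/h

Q = 14900 MJ/h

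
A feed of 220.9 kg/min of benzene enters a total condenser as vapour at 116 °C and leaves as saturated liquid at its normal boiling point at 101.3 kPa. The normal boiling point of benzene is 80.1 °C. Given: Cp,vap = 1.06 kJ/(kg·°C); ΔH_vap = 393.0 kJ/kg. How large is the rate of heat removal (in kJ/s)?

vapour 116→80.1 °C: -38.054 kJ/kg
condensation at 80.1 °C: -393 kJ/kg
Δh = -38.054 + -393 = -431.05 kJ/kg
Q = ṁ·Δh = 220.9 kg/min × -431.05 kJ/kg = -95220 kJ/min
|Q| = 1587 kW

Q_c = 1590 kJ/s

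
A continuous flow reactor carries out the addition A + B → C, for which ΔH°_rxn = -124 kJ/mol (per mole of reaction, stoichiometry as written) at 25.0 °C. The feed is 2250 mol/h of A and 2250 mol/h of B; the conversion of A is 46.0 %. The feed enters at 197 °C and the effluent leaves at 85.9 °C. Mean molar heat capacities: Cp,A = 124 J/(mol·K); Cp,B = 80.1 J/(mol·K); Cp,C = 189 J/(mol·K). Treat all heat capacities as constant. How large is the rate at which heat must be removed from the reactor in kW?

Q_out = 50.1 kW

Extent of reaction ξ = 0.460 × 2250 = 1035 mol/h
Reaction term: ξ·ΔH°_rxn = 1035 × -124 = -128340 kJ/h
Sensible, feed 197→25 °C: -78987 kJ/h
Outlet flows (mol/h): A 1215, B 1215, C 1035
Sensible, products 25→85.9 °C: 27015 kJ/h
Q = ΔH = -180310 kJ/h = -50.087 kW
Heat removed = 50.087 kW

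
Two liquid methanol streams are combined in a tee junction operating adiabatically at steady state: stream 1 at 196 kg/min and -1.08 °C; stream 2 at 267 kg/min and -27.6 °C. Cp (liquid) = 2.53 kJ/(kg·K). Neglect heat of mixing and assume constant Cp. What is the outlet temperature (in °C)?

T_out = -16.4 °C

Energy balance with Q = 0: Σ ṁᵢCp,ᵢ(T_out − Tᵢ) = 0
T_out = Σ ṁᵢCp,ᵢTᵢ / Σ ṁᵢCp,ᵢ
      = -19180 / 1171.4 = -16.373 °C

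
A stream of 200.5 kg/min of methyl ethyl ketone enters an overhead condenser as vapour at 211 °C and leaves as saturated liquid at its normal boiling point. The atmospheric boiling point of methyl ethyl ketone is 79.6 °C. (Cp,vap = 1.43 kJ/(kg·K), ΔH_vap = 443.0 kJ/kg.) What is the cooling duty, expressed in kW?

vapour 211→79.6 °C: -187.9 kJ/kg
condensation at 79.6 °C: -443 kJ/kg
Δh = -187.9 + -443 = -630.9 kJ/kg
Q = ṁ·Δh = 200.5 kg/min × -630.9 kJ/kg = -126500 kJ/min
|Q| = 2108.3 kW

Q_c = 2110 kW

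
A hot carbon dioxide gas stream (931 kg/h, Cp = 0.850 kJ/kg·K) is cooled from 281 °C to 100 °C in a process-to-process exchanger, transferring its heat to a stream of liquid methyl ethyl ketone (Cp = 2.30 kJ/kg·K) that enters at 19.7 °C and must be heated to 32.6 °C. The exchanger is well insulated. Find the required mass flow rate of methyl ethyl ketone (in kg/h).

ṁ_c = 4830 kg/h

Heat released by hot stream: Q = 931 × 0.850 × (281 − 100) = 143230 kJ/h
Energy balance on cold side (adiabatic exchanger): Q = ṁ_c·Cp_c·(T_c,out − T_c,in)
ṁ_c = 143230 / [2.30 × (32.6 − 19.7)] = 4827.6 kg/h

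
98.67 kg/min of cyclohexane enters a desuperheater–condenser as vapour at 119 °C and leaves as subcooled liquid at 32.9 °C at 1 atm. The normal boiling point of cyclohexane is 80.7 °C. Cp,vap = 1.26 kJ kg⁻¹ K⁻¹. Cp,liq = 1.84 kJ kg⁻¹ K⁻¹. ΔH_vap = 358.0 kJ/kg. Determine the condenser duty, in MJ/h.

vapour 119→80.7 °C: -48.258 kJ/kg
condensation at 80.7 °C: -358 kJ/kg
liquid 80.7→32.9 °C: -87.952 kJ/kg
Δh = -48.258 + -358 + -87.952 = -494.21 kJ/kg
Q = ṁ·Δh = 98.67 kg/min × -494.21 kJ/kg = -48764 kJ/min
|Q| = 812.73 kW = 2925.8 MJ/h

Q_c = 2930 MJ/h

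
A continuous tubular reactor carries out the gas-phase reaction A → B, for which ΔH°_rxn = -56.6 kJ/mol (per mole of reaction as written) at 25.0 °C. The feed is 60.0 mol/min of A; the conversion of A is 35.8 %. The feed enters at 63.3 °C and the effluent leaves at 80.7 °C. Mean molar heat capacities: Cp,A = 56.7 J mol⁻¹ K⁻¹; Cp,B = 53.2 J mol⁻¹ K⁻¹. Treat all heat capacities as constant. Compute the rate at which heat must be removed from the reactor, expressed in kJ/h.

Q_out = 69600 kJ/h

Extent of reaction ξ = 0.358 × 60.0 = 21.48 mol/min
Reaction term: ξ·ΔH°_rxn = 21.48 × -56.6 = -1215.8 kJ/min
Sensible, feed 63.3→25 °C: -130.3 kJ/min
Outlet flows (mol/min): A 38.52, B 21.48
Sensible, products 25→80.7 °C: 185.3 kJ/min
Q = ΔH = -1160.8 kJ/min = -19.346 kW
Heat removed = 69646 kJ/h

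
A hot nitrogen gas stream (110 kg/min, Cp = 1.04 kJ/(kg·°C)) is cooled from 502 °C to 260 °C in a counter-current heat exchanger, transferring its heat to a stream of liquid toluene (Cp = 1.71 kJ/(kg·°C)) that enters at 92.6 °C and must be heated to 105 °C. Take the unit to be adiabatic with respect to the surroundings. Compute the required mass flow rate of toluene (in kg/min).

ṁ_c = 1310 kg/min

Heat released by hot stream: Q = 110 × 1.04 × (502 − 260) = 27685 kJ/min
Energy balance on cold side (adiabatic exchanger): Q = ṁ_c·Cp_c·(T_c,out − T_c,in)
ṁ_c = 27685 / [1.71 × (105 − 92.6)] = 1305.6 kg/min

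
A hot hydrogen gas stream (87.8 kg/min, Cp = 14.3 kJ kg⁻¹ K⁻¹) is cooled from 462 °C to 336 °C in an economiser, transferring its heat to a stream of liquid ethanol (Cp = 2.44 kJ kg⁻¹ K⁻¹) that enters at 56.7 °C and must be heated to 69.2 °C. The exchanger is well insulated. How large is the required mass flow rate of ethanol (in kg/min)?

Heat released by hot stream: Q = 87.8 × 14.3 × (462 − 336) = 158200 kJ/min
Energy balance on cold side (adiabatic exchanger): Q = ṁ_c·Cp_c·(T_c,out − T_c,in)
ṁ_c = 158200 / [2.44 × (69.2 − 56.7)] = 5186.8 kg/min

ṁ_c = 5190 kg/min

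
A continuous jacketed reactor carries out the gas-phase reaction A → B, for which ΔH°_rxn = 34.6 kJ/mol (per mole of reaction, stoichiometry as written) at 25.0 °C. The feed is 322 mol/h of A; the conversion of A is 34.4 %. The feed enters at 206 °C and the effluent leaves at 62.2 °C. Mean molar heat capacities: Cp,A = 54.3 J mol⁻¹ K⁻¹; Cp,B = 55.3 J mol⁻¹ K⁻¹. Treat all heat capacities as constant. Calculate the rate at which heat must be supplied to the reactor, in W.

Extent of reaction ξ = 0.344 × 322 = 110.77 mol/h
Reaction term: ξ·ΔH°_rxn = 110.77 × 34.6 = 3832.6 kJ/h
Sensible, feed 206→25 °C: -3164.7 kJ/h
Outlet flows (mol/h): A 211.23, B 110.77
Sensible, products 25→62.2 °C: 654.55 kJ/h
Q = ΔH = 1322.4 kJ/h = 0.36734 kW
Heat supplied = 367.34 W

Q_in = 367 W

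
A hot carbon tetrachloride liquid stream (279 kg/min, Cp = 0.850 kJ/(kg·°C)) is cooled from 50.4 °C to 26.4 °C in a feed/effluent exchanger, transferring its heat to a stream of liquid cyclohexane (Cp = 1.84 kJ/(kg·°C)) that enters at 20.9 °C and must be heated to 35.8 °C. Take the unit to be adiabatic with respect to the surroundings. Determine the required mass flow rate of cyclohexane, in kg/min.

ṁ_c = 208 kg/min

Heat released by hot stream: Q = 279 × 0.850 × (50.4 − 26.4) = 5691.6 kJ/min
Energy balance on cold side (adiabatic exchanger): Q = ṁ_c·Cp_c·(T_c,out − T_c,in)
ṁ_c = 5691.6 / [1.84 × (35.8 − 20.9)] = 207.6 kg/min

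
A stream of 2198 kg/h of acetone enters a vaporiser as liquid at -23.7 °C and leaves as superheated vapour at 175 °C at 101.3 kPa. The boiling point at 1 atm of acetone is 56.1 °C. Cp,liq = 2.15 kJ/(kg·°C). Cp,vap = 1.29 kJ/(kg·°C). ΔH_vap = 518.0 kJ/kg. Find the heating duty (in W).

Q = 515000 W

liquid -23.7→56.1 °C: 171.57 kJ/kg
vaporisation at 56.1 °C: 518 kJ/kg
vapour 56.1→175 °C: 153.38 kJ/kg
Δh = 171.57 + 518 + 153.38 = 842.95 kJ/kg
Q = ṁ·Δh = 2198 kg/h × 842.95 kJ/kg = 1.8528e+06 kJ/h
|Q| = 514.67 kW = 514670 W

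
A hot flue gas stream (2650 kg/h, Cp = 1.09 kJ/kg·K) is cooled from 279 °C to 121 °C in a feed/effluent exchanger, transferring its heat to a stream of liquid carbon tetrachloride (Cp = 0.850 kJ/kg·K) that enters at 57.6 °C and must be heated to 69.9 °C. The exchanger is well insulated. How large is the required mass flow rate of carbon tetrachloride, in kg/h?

ṁ_c = 43700 kg/h

Heat released by hot stream: Q = 2650 × 1.09 × (279 − 121) = 456380 kJ/h
Energy balance on cold side (adiabatic exchanger): Q = ṁ_c·Cp_c·(T_c,out − T_c,in)
ṁ_c = 456380 / [0.850 × (69.9 − 57.6)] = 43652 kg/h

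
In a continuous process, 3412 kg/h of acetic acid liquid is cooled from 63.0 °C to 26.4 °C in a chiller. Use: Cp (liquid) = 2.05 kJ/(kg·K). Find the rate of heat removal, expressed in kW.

Q = ṁ·Cp·ΔT = 3412 × 2.05 × (26.4 − 63.0) = -256000 kJ/h
Converting: 256000 / 3600 s = 71.112 kW

Q_c = 71.1 kW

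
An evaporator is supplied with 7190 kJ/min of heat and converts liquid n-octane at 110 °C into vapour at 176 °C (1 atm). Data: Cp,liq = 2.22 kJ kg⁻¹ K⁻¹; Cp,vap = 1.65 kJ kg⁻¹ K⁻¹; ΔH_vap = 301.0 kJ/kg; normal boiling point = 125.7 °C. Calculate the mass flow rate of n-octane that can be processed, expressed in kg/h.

Δh = 2.22×(125.7−110) + 301.0 + 1.65×(176−125.7) = 418.85 kJ/kg
Q = 7190 kJ/min = 119.83 kJ/s = 431400 kJ/h
ṁ = Q/Δh = 431400 / 418.85 = 1030 kg/h

ṁ = 1030 kg/h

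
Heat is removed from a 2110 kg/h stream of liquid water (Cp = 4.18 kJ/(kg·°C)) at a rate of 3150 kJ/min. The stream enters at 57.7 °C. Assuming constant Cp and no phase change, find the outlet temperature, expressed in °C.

T_out = 36.3 °C

Q = 3150 kJ/min = 189000 kJ/h
ΔT = Q/(ṁ·Cp) = 189000/(2110×4.18) = 21.429 K
T_out = 57.7 − 21.429 = 36.271 °C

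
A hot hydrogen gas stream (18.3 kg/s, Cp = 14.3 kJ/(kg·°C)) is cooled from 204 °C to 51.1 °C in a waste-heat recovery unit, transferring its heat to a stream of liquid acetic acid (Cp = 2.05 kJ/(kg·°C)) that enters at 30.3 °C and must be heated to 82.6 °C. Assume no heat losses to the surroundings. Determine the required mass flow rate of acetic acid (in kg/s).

ṁ_c = 373 kg/s

Heat released by hot stream: Q = 18.3 × 14.3 × (204 − 51.1) = 40012 kJ/s
Energy balance on cold side (adiabatic exchanger): Q = ṁ_c·Cp_c·(T_c,out − T_c,in)
ṁ_c = 40012 / [2.05 × (82.6 − 30.3)] = 373.2 kg/s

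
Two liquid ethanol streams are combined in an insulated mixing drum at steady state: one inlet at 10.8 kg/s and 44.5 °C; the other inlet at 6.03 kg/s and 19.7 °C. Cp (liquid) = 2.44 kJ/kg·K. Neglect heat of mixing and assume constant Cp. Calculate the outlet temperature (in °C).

T_out = 35.6 °C

No heat crosses the boundary, so H_out = H_in.
T_out = Σ ṁᵢCp,ᵢTᵢ / Σ ṁᵢCp,ᵢ
      = 1462.5 / 41.065 = 35.614 °C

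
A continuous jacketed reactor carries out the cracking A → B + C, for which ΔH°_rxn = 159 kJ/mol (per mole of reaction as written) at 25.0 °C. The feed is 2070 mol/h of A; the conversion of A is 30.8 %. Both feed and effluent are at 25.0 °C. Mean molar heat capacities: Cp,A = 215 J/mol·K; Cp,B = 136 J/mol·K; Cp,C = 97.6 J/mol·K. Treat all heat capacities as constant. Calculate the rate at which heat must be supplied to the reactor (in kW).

Q_in = 28.2 kW

Extent of reaction ξ = 0.308 × 2070 = 637.56 mol/h
Reaction term: ξ·ΔH°_rxn = 637.56 × 159 = 101370 kJ/h
Q = ΔH = 101370 kJ/h = 28.159 kW
Heat supplied = 28.159 kW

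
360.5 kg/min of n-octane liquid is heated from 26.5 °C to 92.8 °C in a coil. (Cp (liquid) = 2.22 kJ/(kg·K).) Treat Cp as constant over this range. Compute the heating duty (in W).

Q = 884000 W

Q = ṁ·Cp·ΔT = 360.5 × 2.22 × (92.8 − 26.5) = 53061 kJ/min
Converting: 53061 / 60 s = 884.34 kW
Heating duty = 884340 W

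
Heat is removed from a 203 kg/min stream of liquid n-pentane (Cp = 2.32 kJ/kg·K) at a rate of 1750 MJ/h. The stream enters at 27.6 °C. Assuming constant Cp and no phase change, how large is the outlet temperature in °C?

Q = 1750 MJ/h = 29167 kJ/min
ΔT = Q/(ṁ·Cp) = 29167/(203×2.32) = 61.93 K
T_out = 27.6 − 61.93 = -34.33 °C

T_out = -34.3 °C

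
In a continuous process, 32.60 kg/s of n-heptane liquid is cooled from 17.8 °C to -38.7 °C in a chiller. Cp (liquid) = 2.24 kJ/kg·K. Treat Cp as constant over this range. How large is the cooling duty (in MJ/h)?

Q = ṁ·Cp·ΔT = 32.60 × 2.24 × (-38.7 − 17.8) = -4125.9 kJ/s
Cooling duty = 14853 MJ/h

Q_c = 14900 MJ/h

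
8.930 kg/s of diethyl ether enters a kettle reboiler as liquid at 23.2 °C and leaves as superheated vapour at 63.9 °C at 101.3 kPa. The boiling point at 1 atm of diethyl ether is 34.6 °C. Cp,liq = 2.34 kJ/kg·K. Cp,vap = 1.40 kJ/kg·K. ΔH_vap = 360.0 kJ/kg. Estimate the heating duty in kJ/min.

Q = 229000 kJ/min

liquid 23.2→34.6 °C: 26.676 kJ/kg
vaporisation at 34.6 °C: 360 kJ/kg
vapour 34.6→63.9 °C: 41.02 kJ/kg
Δh = 26.676 + 360 + 41.02 = 427.7 kJ/kg
Q = ṁ·Δh = 8.930 kg/s × 427.7 kJ/kg = 3819.3 kJ/s
|Q| = 3819.3 kW = 229160 kJ/min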